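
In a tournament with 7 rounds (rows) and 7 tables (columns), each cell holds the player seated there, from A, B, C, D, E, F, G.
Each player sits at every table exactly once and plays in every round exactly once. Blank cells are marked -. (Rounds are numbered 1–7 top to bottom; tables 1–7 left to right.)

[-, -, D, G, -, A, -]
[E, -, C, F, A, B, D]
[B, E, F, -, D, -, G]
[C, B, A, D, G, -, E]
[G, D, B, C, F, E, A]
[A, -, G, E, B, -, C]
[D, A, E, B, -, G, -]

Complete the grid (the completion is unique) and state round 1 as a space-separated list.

Round 1, table 1: round 1 has {A, D, G} and table 1 has {A, B, C, D, E, G}, leaving only F.
Round 1, table 2: round 1 has {A, D, F, G} and table 2 has {A, B, D, E}, leaving only C.
Round 1, table 5: round 1 has {A, C, D, F, G} and table 5 has {A, B, D, F, G}, leaving only E.
Round 1, table 7: round 1 has {A, C, D, E, F, G} and table 7 has {A, C, D, E, G}, leaving only B.
So round 1 reads: F C D G E A B.

F C D G E A B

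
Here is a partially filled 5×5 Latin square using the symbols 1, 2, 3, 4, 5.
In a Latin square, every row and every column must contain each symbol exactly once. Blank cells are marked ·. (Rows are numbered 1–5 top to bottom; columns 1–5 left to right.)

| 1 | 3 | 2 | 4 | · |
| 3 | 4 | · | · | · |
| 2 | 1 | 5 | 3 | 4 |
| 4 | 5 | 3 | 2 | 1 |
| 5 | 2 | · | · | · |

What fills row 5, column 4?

Row 5 already has {2, 5} and column 4 already has {2, 3, 4}, so row 5, column 4 must be 1.

1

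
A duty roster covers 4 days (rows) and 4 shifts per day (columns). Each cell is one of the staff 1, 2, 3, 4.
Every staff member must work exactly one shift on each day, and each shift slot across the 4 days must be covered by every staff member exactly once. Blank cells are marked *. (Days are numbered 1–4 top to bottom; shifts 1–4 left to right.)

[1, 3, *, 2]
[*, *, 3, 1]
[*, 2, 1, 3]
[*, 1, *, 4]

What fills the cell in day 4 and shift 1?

Day 1, shift 3: day 1 has {1, 2, 3} and shift 3 has {1, 3}, leaving only 4.
Day 2, shift 2: day 2 has {1, 3} and shift 2 has {1, 2, 3}, leaving only 4.
Day 2, shift 1: day 2 has {1, 3, 4} and shift 1 has {1}, leaving only 2.
Day 4 already has {1, 4} and shift 1 already has {1, 2}, so day 4, shift 1 must be 3.

3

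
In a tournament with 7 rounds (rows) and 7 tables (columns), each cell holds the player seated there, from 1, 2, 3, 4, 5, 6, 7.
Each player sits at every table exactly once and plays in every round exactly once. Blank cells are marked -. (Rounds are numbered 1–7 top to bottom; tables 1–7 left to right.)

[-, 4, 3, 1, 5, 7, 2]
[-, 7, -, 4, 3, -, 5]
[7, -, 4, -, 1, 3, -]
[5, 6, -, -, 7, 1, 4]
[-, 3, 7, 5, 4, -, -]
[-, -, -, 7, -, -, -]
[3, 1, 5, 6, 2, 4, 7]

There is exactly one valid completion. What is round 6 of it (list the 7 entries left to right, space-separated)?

Round 6, table 5: round 6 has {7} and table 5 has {1, 2, 3, 4, 5, 7}, leaving only 6.
Round 1, table 1: round 1 has {1, 2, 3, 4, 5, 7} and table 1 has {3, 5, 7}, leaving only 6.
Round 3, table 4: round 3 has {1, 3, 4, 7} and table 4 has {1, 4, 5, 6, 7}, leaving only 2.
Round 3, table 2: round 3 has {1, 2, 3, 4, 7} and table 2 has {1, 3, 4, 6, 7}, leaving only 5.
Round 6, table 2: round 6 has {6, 7} and table 2 has {1, 3, 4, 5, 6, 7}, leaving only 2.
Round 6, table 3: round 6 has {2, 6, 7} and table 3 has {3, 4, 5, 7}, leaving only 1.
Round 6, table 1: round 6 has {1, 2, 6, 7} and table 1 has {3, 5, 6, 7}, leaving only 4.
Round 6, table 6: round 6 has {1, 2, 4, 6, 7} and table 6 has {1, 3, 4, 7}, leaving only 5.
Round 6, table 7: round 6 has {1, 2, 4, 5, 6, 7} and table 7 has {2, 4, 5, 7}, leaving only 3.
So round 6 reads: 4 2 1 7 6 5 3.

4 2 1 7 6 5 3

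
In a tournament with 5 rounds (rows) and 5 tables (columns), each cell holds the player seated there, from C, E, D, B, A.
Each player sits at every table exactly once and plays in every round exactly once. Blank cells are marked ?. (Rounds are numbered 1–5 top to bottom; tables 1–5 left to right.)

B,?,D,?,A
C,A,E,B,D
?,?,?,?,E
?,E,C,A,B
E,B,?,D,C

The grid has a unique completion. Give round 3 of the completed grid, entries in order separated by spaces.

A D B C E

Round 3, table 4: round 3 has {E} and table 4 has {D, B, A}, leaving only C.
Round 3, table 2: round 3 has {C, E} and table 2 has {E, B, A}, leaving only D.
Round 3, table 1: round 3 has {C, E, D} and table 1 has {C, E, B}, leaving only A.
Round 3, table 3: round 3 has {C, E, D, A} and table 3 has {C, E, D}, leaving only B.
So round 3 reads: A D B C E.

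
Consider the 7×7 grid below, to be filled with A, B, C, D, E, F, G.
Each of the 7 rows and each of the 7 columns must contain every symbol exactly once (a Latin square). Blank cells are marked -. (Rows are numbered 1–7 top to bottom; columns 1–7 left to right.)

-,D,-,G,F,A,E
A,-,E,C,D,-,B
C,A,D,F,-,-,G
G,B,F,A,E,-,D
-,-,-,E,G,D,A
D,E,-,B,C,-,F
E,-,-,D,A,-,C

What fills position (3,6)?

Row 1, column 1: row 1 has {A, D, E, F, G} and column 1 has {A, C, D, E, G}, leaving only B.
Row 1, column 3: row 1 has {A, B, D, E, F, G} and column 3 has {D, E, F}, leaving only C.
Row 3, column 5: row 3 has {A, C, D, F, G} and column 5 has {A, C, D, E, F, G}, leaving only B.
Row 3 already has {A, B, C, D, F, G} and column 6 already has {A, D}, so row 3, column 6 must be E.

E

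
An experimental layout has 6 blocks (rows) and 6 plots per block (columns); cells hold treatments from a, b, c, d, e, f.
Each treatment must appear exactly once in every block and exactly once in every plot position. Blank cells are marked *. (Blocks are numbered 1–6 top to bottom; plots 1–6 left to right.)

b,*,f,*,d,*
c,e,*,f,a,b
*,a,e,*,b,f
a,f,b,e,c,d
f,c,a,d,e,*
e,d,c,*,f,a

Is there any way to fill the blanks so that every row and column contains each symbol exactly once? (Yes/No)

No

Block 1, plot 2: block 1 together with plot 2 already contain {a, b, c, d, e, f} — every symbol — so nothing can go there. The grid has no valid completion.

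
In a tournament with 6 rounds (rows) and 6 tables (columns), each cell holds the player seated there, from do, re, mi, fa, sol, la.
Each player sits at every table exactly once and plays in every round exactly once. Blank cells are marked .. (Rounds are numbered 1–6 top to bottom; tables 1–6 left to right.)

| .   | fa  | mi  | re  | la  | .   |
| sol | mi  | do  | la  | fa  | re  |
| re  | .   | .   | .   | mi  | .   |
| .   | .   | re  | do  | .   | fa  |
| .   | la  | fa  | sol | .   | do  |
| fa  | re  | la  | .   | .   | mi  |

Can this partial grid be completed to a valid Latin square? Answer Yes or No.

Round 6, table 4: round 6 together with table 4 already contain {do, re, mi, fa, sol, la} — every symbol — so nothing can go there. The grid has no valid completion.

No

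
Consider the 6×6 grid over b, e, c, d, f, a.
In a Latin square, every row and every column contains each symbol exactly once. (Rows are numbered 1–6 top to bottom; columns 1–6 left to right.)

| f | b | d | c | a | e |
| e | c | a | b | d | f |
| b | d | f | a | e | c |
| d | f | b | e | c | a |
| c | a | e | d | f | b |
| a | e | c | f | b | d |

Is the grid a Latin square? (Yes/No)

Yes

Each row is a permutation of the 6 symbols, and so is each column.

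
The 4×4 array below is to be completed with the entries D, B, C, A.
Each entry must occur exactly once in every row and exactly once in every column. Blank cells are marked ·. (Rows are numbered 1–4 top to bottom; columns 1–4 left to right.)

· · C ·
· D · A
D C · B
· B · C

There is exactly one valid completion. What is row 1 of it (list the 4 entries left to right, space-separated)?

Row 1, column 2: row 1 has {C} and column 2 has {D, B, C}, leaving only A.
Row 1, column 1: row 1 has {C, A} and column 1 has {D}, leaving only B.
Row 1, column 4: row 1 has {B, C, A} and column 4 has {B, C, A}, leaving only D.
So row 1 reads: B A C D.

B A C D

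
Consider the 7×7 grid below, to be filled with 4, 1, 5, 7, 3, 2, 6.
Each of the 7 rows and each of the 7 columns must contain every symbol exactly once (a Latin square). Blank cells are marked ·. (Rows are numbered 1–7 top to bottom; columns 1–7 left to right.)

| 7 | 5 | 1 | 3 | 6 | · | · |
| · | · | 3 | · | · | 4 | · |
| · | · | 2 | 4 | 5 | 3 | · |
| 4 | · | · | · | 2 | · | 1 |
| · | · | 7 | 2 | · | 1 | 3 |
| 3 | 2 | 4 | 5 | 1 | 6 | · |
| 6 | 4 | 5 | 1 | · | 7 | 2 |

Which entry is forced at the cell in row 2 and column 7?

5

Row 1, column 6: row 1 has {1, 5, 7, 3, 6} and column 6 has {4, 1, 7, 3, 6}, leaving only 2.
Row 1, column 7: row 1 has {1, 5, 7, 3, 2, 6} and column 7 has {1, 3, 2}, leaving only 4.
Row 2, column 5: row 2 has {4, 3} and column 5 has {1, 5, 2, 6}, leaving only 7.
Row 2, column 4: row 2 has {4, 7, 3} and column 4 has {4, 1, 5, 3, 2}, leaving only 6.
Row 2 already has {4, 7, 3, 6} and column 7 already has {4, 1, 3, 2}, so row 2, column 7 must be 5.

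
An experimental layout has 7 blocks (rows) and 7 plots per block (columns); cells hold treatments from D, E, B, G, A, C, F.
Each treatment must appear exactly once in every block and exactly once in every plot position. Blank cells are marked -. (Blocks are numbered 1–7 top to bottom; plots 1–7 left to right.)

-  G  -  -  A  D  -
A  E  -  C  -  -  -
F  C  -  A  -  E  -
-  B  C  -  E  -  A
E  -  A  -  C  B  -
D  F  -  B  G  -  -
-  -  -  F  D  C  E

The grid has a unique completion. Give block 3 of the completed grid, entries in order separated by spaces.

Block 3, plot 5: block 3 has {E, A, C, F} and plot 5 has {D, E, G, A, C}, leaving only B.
Block 1, plot 4: block 1 has {D, G, A} and plot 4 has {B, A, C, F}, leaving only E.
Block 2, plot 5: block 2 has {E, A, C} and plot 5 has {D, E, B, G, A, C}, leaving only F.
Block 2, plot 6: block 2 has {E, A, C, F} and plot 6 has {D, E, B, C}, leaving only G.
Block 4, plot 1: block 4 has {E, B, A, C} and plot 1 has {D, E, A, F}, leaving only G.
Block 4, plot 4: block 4 has {E, B, G, A, C} and plot 4 has {E, B, A, C, F}, leaving only D.
Block 4, plot 6: block 4 has {D, E, B, G, A, C} and plot 6 has {D, E, B, G, C}, leaving only F.
Block 5, plot 2: block 5 has {E, B, A, C} and plot 2 has {E, B, G, C, F}, leaving only D.
Block 5, plot 4: block 5 has {D, E, B, A, C} and plot 4 has {D, E, B, A, C, F}, leaving only G.
Block 5, plot 7: block 5 has {D, E, B, G, A, C} and plot 7 has {E, A}, leaving only F.
Block 6, plot 3: block 6 has {D, B, G, F} and plot 3 has {A, C}, leaving only E.
Block 6, plot 6: block 6 has {D, E, B, G, F} and plot 6 has {D, E, B, G, C, F}, leaving only A.
Block 6, plot 7: block 6 has {D, E, B, G, A, F} and plot 7 has {E, A, F}, leaving only C.
Block 1, plot 7: block 1 has {D, E, G, A} and plot 7 has {E, A, C, F}, leaving only B.
Block 1, plot 1: block 1 has {D, E, B, G, A} and plot 1 has {D, E, G, A, F}, leaving only C.
Block 1, plot 3: block 1 has {D, E, B, G, A, C} and plot 3 has {E, A, C}, leaving only F.
Block 2, plot 7: block 2 has {E, G, A, C, F} and plot 7 has {E, B, A, C, F}, leaving only D.
Block 3, plot 7: block 3 has {E, B, A, C, F} and plot 7 has {D, E, B, A, C, F}, leaving only G.
Block 3, plot 3: block 3 has {E, B, G, A, C, F} and plot 3 has {E, A, C, F}, leaving only D.
So block 3 reads: F C D A B E G.

F C D A B E G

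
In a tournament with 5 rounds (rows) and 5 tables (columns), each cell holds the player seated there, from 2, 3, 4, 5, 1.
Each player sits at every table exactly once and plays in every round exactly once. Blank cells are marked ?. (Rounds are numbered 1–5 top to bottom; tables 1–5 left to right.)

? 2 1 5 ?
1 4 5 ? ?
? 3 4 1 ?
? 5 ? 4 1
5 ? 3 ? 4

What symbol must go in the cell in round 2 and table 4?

3

Round 1, table 5: round 1 has {2, 5, 1} and table 5 has {4, 1}, leaving only 3.
Round 1, table 1: round 1 has {2, 3, 5, 1} and table 1 has {5, 1}, leaving only 4.
Round 2, table 5: round 2 has {4, 5, 1} and table 5 has {3, 4, 1}, leaving only 2.
Round 2 already has {2, 4, 5, 1} and table 4 already has {4, 5, 1}, so round 2, table 4 must be 3.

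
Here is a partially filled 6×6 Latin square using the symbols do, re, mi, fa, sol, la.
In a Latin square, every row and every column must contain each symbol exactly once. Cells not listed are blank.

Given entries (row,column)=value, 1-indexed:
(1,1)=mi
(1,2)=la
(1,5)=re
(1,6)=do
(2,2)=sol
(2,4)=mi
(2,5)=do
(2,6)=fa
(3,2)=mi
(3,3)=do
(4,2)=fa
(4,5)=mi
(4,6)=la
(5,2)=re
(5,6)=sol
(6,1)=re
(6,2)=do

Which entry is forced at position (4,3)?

Row 2, column 1: row 2 has {do, mi, fa, sol} and column 1 has {re, mi}, leaving only la.
Row 2, column 3: row 2 has {do, mi, fa, sol, la} and column 3 has {do}, leaving only re.
Row 4 already has {mi, fa, la} and column 3 already has {do, re}, so row 4, column 3 must be sol.

sol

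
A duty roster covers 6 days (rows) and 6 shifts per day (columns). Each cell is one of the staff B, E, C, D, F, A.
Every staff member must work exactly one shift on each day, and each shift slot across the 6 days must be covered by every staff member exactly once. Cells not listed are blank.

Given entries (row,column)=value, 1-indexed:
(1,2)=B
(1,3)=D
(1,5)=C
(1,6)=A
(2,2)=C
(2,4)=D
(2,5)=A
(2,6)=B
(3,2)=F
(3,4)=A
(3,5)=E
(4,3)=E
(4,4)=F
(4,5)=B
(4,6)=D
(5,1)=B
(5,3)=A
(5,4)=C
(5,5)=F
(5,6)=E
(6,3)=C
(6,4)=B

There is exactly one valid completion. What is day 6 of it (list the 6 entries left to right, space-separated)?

Day 6, shift 5: day 6 has {B, C} and shift 5 has {B, E, C, F, A}, leaving only D.
Day 6, shift 6: day 6 has {B, C, D} and shift 6 has {B, E, D, A}, leaving only F.
Day 1, shift 4: day 1 has {B, C, D, A} and shift 4 has {B, C, D, F, A}, leaving only E.
Day 1, shift 1: day 1 has {B, E, C, D, A} and shift 1 has {B}, leaving only F.
Day 2, shift 1: day 2 has {B, C, D, A} and shift 1 has {B, F}, leaving only E.
Day 6, shift 1: day 6 has {B, C, D, F} and shift 1 has {B, E, F}, leaving only A.
Day 6, shift 2: day 6 has {B, C, D, F, A} and shift 2 has {B, C, F}, leaving only E.
So day 6 reads: A E C B D F.

A E C B D F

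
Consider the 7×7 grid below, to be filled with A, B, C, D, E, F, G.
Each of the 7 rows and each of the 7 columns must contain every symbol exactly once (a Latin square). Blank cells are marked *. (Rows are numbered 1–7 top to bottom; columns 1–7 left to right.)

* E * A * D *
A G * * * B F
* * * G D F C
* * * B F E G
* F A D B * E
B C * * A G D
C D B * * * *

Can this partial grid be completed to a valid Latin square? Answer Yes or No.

No

Row 1, column 7: row 1 has {A, D, E} and column 7 has {C, D, E, F, G}, so it must be B.
Row 3, column 1: row 3 has {C, D, F, G} and column 1 has {A, B, C}, so it must be E.
Now row 3, column 3: row 3 together with column 3 already contain {A, B, C, D, E, F, G} — every symbol — so nothing can go there. The grid has no valid completion.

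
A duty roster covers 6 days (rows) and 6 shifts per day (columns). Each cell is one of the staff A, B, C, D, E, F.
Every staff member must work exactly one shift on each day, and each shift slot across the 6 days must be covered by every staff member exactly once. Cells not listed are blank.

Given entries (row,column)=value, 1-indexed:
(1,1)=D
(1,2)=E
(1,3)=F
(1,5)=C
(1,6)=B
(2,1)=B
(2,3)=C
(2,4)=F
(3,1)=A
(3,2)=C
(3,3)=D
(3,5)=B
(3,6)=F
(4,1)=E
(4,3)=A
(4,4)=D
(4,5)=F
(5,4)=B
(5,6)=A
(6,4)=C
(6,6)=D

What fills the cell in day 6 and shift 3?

B

Day 1, shift 4: day 1 has {B, C, D, E, F} and shift 4 has {B, C, D, F}, leaving only A.
Day 2, shift 6: day 2 has {B, C, F} and shift 6 has {A, B, D, F}, leaving only E.
Day 3, shift 4: day 3 has {A, B, C, D, F} and shift 4 has {A, B, C, D, F}, leaving only E.
Day 4, shift 2: day 4 has {A, D, E, F} and shift 2 has {C, E}, leaving only B.
Day 4, shift 6: day 4 has {A, B, D, E, F} and shift 6 has {A, B, D, E, F}, leaving only C.
Day 5, shift 3: day 5 has {A, B} and shift 3 has {A, C, D, F}, leaving only E.
Day 6 already has {C, D} and shift 3 already has {A, C, D, E, F}, so day 6, shift 3 must be B.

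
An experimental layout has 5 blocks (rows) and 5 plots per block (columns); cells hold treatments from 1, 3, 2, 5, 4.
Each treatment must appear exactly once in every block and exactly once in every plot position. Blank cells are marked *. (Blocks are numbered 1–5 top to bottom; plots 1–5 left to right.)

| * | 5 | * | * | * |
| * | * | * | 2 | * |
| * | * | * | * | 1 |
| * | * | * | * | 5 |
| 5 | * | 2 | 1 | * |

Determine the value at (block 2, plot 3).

5

Block 2, plot 3 is narrowed to {1, 3, 5, 4}.
If it were 1, propagating the remaining blanks reaches a contradiction.
If it were 3, then block 2, plot 2 would be left with no valid symbol.
If it were 4, then block 2, plot 2 would be left with no valid symbol.
So block 2, plot 3 must be 5.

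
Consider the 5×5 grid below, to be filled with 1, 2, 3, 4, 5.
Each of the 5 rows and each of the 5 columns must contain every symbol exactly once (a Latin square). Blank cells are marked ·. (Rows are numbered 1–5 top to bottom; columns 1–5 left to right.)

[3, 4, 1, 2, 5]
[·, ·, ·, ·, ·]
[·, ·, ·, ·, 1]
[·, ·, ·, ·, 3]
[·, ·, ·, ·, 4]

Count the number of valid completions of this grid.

56

Row 2, column 1: eliminating its row and column leaves {1, 2, 4, 5}.
Row 2, column 2: eliminating its row and column leaves {1, 2, 3, 5}.
Row 2, column 3: eliminating its row and column leaves {2, 3, 4, 5}.
Row 2, column 4: eliminating its row and column leaves {1, 3, 4, 5}.
Row 2, column 5: eliminating its row and column leaves {2}.
Row 3, column 1: eliminating its row and column leaves {2, 4, 5}.
Row 3, column 2: eliminating its row and column leaves {2, 3, 5}.
Row 3, column 3: eliminating its row and column leaves {2, 3, 4, 5}.
Row 3, column 4: eliminating its row and column leaves {3, 4, 5}.
Row 4, column 1: eliminating its row and column leaves {1, 2, 4, 5}.
Row 4, column 2: eliminating its row and column leaves {1, 2, 5}.
Row 4, column 3: eliminating its row and column leaves {2, 4, 5}.
Row 4, column 4: eliminating its row and column leaves {1, 4, 5}.
Row 5, column 1: eliminating its row and column leaves {1, 2, 5}.
Row 5, column 2: eliminating its row and column leaves {1, 2, 3, 5}.
Row 5, column 3: eliminating its row and column leaves {2, 3, 5}.
Row 5, column 4: eliminating its row and column leaves {1, 3, 5}.
Enumerating the assignments across these blanks that avoid any row or column repeat gives 56 completions.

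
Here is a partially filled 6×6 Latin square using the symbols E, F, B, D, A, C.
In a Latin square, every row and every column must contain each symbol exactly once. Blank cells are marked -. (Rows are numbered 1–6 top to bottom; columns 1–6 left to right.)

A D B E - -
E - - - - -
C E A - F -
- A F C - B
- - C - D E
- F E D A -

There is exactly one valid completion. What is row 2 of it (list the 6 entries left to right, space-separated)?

Row 2, column 3: row 2 has {E} and column 3 has {E, F, B, A, C}, leaving only D.
Row 1, column 5: row 1 has {E, B, D, A} and column 5 has {F, D, A}, leaving only C.
Row 2, column 5: row 2 has {E, D} and column 5 has {F, D, A, C}, leaving only B.
Row 2, column 2: row 2 has {E, B, D} and column 2 has {E, F, D, A}, leaving only C.
Row 1, column 6: row 1 has {E, B, D, A, C} and column 6 has {E, B}, leaving only F.
Row 2, column 6: row 2 has {E, B, D, C} and column 6 has {E, F, B}, leaving only A.
Row 2, column 4: row 2 has {E, B, D, A, C} and column 4 has {E, D, C}, leaving only F.
So row 2 reads: E C D F B A.

E C D F B A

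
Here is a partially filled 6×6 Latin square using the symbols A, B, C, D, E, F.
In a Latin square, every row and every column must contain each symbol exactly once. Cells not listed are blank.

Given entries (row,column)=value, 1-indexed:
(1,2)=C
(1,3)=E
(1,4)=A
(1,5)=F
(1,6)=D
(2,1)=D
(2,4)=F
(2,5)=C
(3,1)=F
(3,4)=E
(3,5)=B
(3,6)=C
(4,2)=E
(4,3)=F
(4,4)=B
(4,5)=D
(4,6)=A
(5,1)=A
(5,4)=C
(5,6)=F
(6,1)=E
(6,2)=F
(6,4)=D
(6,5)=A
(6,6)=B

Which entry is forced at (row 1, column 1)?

B

Row 1 already has {A, C, D, E, F} and column 1 already has {A, D, E, F}, so row 1, column 1 must be B.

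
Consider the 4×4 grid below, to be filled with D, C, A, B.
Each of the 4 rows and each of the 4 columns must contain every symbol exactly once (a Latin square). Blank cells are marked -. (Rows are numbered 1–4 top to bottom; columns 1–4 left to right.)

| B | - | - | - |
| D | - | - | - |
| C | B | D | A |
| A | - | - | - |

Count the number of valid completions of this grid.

4

Row 1, column 2: eliminating its row and column leaves {D, C, A}.
Row 1, column 3: eliminating its row and column leaves {C, A}.
Row 1, column 4: eliminating its row and column leaves {D, C}.
Row 2, column 2: eliminating its row and column leaves {C, A}.
Row 2, column 3: eliminating its row and column leaves {C, A, B}.
Row 2, column 4: eliminating its row and column leaves {C, B}.
Row 4, column 2: eliminating its row and column leaves {D, C}.
Row 4, column 3: eliminating its row and column leaves {C, B}.
Row 4, column 4: eliminating its row and column leaves {D, C, B}.
Enumerating the assignments across these blanks that avoid any row or column repeat gives 4 completions.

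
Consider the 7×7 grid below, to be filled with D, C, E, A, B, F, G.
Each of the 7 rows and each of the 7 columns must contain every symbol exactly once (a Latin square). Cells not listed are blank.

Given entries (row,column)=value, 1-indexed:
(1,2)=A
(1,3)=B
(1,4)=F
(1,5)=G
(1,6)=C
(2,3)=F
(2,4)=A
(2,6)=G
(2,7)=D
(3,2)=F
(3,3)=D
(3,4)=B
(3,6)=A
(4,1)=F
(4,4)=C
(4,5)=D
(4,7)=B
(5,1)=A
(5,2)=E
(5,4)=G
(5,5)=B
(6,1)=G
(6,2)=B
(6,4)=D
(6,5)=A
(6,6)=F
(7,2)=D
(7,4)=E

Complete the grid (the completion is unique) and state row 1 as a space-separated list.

D A B F G C E

Row 1, column 7: row 1 has {C, A, B, F, G} and column 7 has {D, B}, leaving only E.
Row 1, column 1: row 1 has {C, E, A, B, F, G} and column 1 has {A, F, G}, leaving only D.
So row 1 reads: D A B F G C E.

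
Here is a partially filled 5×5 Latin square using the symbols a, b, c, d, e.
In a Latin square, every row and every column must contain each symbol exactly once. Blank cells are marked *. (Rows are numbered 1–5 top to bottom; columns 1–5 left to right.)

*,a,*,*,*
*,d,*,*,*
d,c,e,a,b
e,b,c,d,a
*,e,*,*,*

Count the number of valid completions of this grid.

6

Row 1, column 1: eliminating its row and column leaves {b, c}.
Row 1, column 3: eliminating its row and column leaves {b, d}.
Row 1, column 4: eliminating its row and column leaves {b, c, e}.
Row 1, column 5: eliminating its row and column leaves {c, d, e}.
Row 2, column 1: eliminating its row and column leaves {a, b, c}.
Row 2, column 3: eliminating its row and column leaves {a, b}.
Row 2, column 4: eliminating its row and column leaves {b, c, e}.
Row 2, column 5: eliminating its row and column leaves {c, e}.
Row 5, column 1: eliminating its row and column leaves {a, b, c}.
Row 5, column 3: eliminating its row and column leaves {a, b, d}.
Row 5, column 4: eliminating its row and column leaves {b, c}.
Row 5, column 5: eliminating its row and column leaves {c, d}.
Enumerating the assignments across these blanks that avoid any row or column repeat gives 6 completions.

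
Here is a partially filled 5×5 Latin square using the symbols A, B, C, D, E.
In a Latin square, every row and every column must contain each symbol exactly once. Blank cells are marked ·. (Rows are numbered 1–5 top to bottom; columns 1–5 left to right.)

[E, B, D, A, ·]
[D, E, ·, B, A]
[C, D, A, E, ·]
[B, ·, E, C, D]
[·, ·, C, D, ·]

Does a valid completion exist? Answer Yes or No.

Row 2, column 3: row 2 together with column 3 already contain {A, B, C, D, E} — every symbol — so nothing can go there. The grid has no valid completion.

No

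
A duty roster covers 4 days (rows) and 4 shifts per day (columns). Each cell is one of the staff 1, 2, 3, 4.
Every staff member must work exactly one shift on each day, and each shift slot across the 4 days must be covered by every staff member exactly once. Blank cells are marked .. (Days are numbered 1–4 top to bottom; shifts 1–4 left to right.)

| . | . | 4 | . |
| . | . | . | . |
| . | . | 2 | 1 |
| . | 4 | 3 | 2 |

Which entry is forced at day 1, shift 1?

Day 1, shift 4: day 1 has {4} and shift 4 has {1, 2}, leaving only 3.
Day 2, shift 3: day 2 has {} and shift 3 has {2, 3, 4}, leaving only 1.
Day 2, shift 4: day 2 has {1} and shift 4 has {1, 2, 3}, leaving only 4.
Day 3, shift 2: day 3 has {1, 2} and shift 2 has {4}, leaving only 3.
Day 2, shift 2: day 2 has {1, 4} and shift 2 has {3, 4}, leaving only 2.
Day 1, shift 2: day 1 has {3, 4} and shift 2 has {2, 3, 4}, leaving only 1.
Day 1 already has {1, 3, 4} and shift 1 already has {}, so day 1, shift 1 must be 2.

2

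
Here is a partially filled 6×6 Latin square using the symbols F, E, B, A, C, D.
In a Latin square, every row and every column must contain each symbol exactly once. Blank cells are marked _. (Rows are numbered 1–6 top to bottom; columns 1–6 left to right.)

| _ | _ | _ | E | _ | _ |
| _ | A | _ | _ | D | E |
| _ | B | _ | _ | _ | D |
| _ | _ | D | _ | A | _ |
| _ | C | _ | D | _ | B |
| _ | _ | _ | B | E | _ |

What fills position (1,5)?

Row 5, column 5: row 5 has {B, C, D} and column 5 has {E, A, D}, leaving only F.
Row 3, column 5: row 3 has {B, D} and column 5 has {F, E, A, D}, leaving only C.
Row 1 already has {E} and column 5 already has {F, E, A, C, D}, so row 1, column 5 must be B.

B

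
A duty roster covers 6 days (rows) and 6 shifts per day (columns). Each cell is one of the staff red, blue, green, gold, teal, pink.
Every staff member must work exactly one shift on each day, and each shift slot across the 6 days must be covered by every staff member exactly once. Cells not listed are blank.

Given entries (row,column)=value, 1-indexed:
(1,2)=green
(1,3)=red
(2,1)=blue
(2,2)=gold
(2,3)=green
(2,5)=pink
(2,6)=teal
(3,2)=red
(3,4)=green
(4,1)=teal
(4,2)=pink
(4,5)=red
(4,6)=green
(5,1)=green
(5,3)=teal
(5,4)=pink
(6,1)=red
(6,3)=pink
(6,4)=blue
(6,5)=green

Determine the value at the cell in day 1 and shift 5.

Day 2, shift 4: day 2 has {blue, green, gold, teal, pink} and shift 4 has {blue, green, pink}, leaving only red.
Day 4, shift 4: day 4 has {red, green, teal, pink} and shift 4 has {red, blue, green, pink}, leaving only gold.
Day 1, shift 4: day 1 has {red, green} and shift 4 has {red, blue, green, gold, pink}, leaving only teal.
Day 4, shift 3: day 4 has {red, green, gold, teal, pink} and shift 3 has {red, green, teal, pink}, leaving only blue.
Day 3, shift 3: day 3 has {red, green} and shift 3 has {red, blue, green, teal, pink}, leaving only gold.
Day 3, shift 1: day 3 has {red, green, gold} and shift 1 has {red, blue, green, teal}, leaving only pink.
Day 1, shift 1: day 1 has {red, green, teal} and shift 1 has {red, blue, green, teal, pink}, leaving only gold.
Day 1 already has {red, green, gold, teal} and shift 5 already has {red, green, pink}, so day 1, shift 5 must be blue.

blue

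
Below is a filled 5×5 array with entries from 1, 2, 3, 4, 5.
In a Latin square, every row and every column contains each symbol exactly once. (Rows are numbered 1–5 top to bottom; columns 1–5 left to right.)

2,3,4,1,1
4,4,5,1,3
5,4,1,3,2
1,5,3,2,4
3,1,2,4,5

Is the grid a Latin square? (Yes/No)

No

Row 1 contains 1 twice (at columns 4 and 5); row 2 is also not a permutation.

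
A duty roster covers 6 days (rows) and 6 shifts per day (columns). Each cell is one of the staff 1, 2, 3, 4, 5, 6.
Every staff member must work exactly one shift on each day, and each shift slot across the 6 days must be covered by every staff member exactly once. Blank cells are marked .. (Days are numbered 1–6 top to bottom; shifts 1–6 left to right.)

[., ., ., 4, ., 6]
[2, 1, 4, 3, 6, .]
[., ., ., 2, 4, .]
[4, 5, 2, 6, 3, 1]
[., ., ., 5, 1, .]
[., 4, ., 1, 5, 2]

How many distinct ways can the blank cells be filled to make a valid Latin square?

Day 1, shift 1: eliminating its day and shift leaves {1, 3, 5}.
Day 1, shift 2: eliminating its day and shift leaves {2, 3}.
Day 1, shift 3: eliminating its day and shift leaves {1, 3, 5}.
Day 1, shift 5: eliminating its day and shift leaves {2}.
Day 2, shift 6: eliminating its day and shift leaves {5}.
Day 3, shift 1: eliminating its day and shift leaves {1, 3, 5, 6}.
Day 3, shift 2: eliminating its day and shift leaves {3, 6}.
Day 3, shift 3: eliminating its day and shift leaves {1, 3, 5, 6}.
Day 3, shift 6: eliminating its day and shift leaves {3, 5}.
Day 5, shift 1: eliminating its day and shift leaves {3, 6}.
Day 5, shift 2: eliminating its day and shift leaves {2, 3, 6}.
Day 5, shift 3: eliminating its day and shift leaves {3, 6}.
Day 5, shift 6: eliminating its day and shift leaves {3, 4}.
Day 6, shift 1: eliminating its day and shift leaves {3, 6}.
Day 6, shift 3: eliminating its day and shift leaves {3, 6}.
Enumerating the assignments across these blanks that avoid any day or shift repeat gives 4 completions.

4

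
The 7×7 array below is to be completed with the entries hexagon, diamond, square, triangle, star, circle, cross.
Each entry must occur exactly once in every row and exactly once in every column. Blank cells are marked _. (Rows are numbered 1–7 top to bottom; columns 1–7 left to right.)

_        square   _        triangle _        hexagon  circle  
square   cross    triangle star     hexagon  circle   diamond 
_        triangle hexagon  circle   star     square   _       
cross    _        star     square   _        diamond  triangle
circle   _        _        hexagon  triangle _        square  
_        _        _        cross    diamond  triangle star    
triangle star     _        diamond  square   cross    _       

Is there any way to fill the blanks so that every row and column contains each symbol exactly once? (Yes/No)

Yes

No row or column among the givens repeats a symbol, and propagating forced cells runs into no contradiction.
One valid completion exists (for instance, star square diamond triangle cross hexagon circle / square cross triangle star hexagon circle diamond / diamond triangle hexagon circle star square cross / cross hexagon star square circle diamond triangle / circle diamond cross hexagon triangle star square / hexagon circle square cross diamond triangle star / triangle star circle diamond square cross hexagon).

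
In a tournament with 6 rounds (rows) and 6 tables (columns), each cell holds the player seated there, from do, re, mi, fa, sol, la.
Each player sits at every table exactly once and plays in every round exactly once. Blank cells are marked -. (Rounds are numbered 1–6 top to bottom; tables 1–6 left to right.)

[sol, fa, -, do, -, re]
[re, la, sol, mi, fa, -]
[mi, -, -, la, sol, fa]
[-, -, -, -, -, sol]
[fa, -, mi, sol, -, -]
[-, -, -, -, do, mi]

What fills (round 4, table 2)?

Round 1, table 3: round 1 has {do, re, fa, sol} and table 3 has {mi, sol}, leaving only la.
Round 1, table 5: round 1 has {do, re, fa, sol, la} and table 5 has {do, fa, sol}, leaving only mi.
Round 2, table 6: round 2 has {re, mi, fa, sol, la} and table 6 has {re, mi, fa, sol}, leaving only do.
Round 5, table 6: round 5 has {mi, fa, sol} and table 6 has {do, re, mi, fa, sol}, leaving only la.
Round 5, table 5: round 5 has {mi, fa, sol, la} and table 5 has {do, mi, fa, sol}, leaving only re.
Round 4, table 5: round 4 has {sol} and table 5 has {do, re, mi, fa, sol}, leaving only la.
Round 4, table 1: round 4 has {sol, la} and table 1 has {re, mi, fa, sol}, leaving only do.
Round 5, table 2: round 5 has {re, mi, fa, sol, la} and table 2 has {fa, la}, leaving only do.
Round 3, table 2: round 3 has {mi, fa, sol, la} and table 2 has {do, fa, la}, leaving only re.
Round 4 already has {do, sol, la} and table 2 already has {do, re, fa, la}, so round 4, table 2 must be mi.

mi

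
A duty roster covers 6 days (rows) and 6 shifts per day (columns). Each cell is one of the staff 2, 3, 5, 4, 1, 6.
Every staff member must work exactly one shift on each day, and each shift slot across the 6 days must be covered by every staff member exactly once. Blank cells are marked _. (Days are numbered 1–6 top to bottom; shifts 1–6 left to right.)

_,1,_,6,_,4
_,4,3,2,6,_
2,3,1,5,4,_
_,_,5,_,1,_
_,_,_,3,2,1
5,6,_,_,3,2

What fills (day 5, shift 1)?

Day 1, shift 1: day 1 has {4, 1, 6} and shift 1 has {2, 5}, leaving only 3.
Day 1, shift 3: day 1 has {3, 4, 1, 6} and shift 3 has {3, 5, 1}, leaving only 2.
Day 1, shift 5: day 1 has {2, 3, 4, 1, 6} and shift 5 has {2, 3, 4, 1, 6}, leaving only 5.
Day 2, shift 1: day 2 has {2, 3, 4, 6} and shift 1 has {2, 3, 5}, leaving only 1.
Day 2, shift 6: day 2 has {2, 3, 4, 1, 6} and shift 6 has {2, 4, 1}, leaving only 5.
Day 3, shift 6: day 3 has {2, 3, 5, 4, 1} and shift 6 has {2, 5, 4, 1}, leaving only 6.
Day 4, shift 2: day 4 has {5, 1} and shift 2 has {3, 4, 1, 6}, leaving only 2.
Day 4, shift 4: day 4 has {2, 5, 1} and shift 4 has {2, 3, 5, 6}, leaving only 4.
Day 4, shift 1: day 4 has {2, 5, 4, 1} and shift 1 has {2, 3, 5, 1}, leaving only 6.
Day 5 already has {2, 3, 1} and shift 1 already has {2, 3, 5, 1, 6}, so day 5, shift 1 must be 4.

4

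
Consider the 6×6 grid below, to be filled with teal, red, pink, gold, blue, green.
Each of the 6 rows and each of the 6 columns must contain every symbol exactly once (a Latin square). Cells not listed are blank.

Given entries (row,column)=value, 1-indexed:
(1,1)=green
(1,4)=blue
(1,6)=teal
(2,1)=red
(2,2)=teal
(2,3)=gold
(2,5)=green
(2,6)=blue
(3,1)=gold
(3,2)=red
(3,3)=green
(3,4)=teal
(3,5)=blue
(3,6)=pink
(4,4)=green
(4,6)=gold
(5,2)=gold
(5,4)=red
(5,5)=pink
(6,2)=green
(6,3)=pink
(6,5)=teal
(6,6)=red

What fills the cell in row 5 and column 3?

blue

Row 1, column 2: row 1 has {teal, blue, green} and column 2 has {teal, red, gold, green}, leaving only pink.
Row 1, column 3: row 1 has {teal, pink, blue, green} and column 3 has {pink, gold, green}, leaving only red.
Row 1, column 5: row 1 has {teal, red, pink, blue, green} and column 5 has {teal, pink, blue, green}, leaving only gold.
Row 2, column 4: row 2 has {teal, red, gold, blue, green} and column 4 has {teal, red, blue, green}, leaving only pink.
Row 4, column 2: row 4 has {gold, green} and column 2 has {teal, red, pink, gold, green}, leaving only blue.
Row 4, column 3: row 4 has {gold, blue, green} and column 3 has {red, pink, gold, green}, leaving only teal.
Row 5 already has {red, pink, gold} and column 3 already has {teal, red, pink, gold, green}, so row 5, column 3 must be blue.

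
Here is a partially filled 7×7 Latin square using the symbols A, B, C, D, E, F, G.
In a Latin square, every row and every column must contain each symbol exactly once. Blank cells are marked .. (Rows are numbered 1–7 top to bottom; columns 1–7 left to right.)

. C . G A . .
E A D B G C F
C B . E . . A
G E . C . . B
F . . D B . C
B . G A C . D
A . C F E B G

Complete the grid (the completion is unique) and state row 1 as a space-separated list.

D C B G A F E

Row 1, column 1: row 1 has {A, C, G} and column 1 has {A, B, C, E, F, G}, leaving only D.
Row 1, column 7: row 1 has {A, C, D, G} and column 7 has {A, B, C, D, F, G}, leaving only E.
Row 1, column 6: row 1 has {A, C, D, E, G} and column 6 has {B, C}, leaving only F.
Row 1, column 3: row 1 has {A, C, D, E, F, G} and column 3 has {C, D, G}, leaving only B.
So row 1 reads: D C B G A F E.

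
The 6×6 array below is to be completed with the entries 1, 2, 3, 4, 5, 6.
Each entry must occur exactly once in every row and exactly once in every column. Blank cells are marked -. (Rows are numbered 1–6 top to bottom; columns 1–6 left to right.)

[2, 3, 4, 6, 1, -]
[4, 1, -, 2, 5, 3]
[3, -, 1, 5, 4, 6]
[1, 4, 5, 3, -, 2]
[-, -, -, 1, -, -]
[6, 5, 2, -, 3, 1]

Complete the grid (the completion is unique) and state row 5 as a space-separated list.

Row 5, column 1: row 5 has {1} and column 1 has {1, 2, 3, 4, 6}, leaving only 5.
Row 5, column 6: row 5 has {1, 5} and column 6 has {1, 2, 3, 6}, leaving only 4.
Row 1, column 6: row 1 has {1, 2, 3, 4, 6} and column 6 has {1, 2, 3, 4, 6}, leaving only 5.
Row 2, column 3: row 2 has {1, 2, 3, 4, 5} and column 3 has {1, 2, 4, 5}, leaving only 6.
Row 5, column 3: row 5 has {1, 4, 5} and column 3 has {1, 2, 4, 5, 6}, leaving only 3.
Row 3, column 2: row 3 has {1, 3, 4, 5, 6} and column 2 has {1, 3, 4, 5}, leaving only 2.
Row 5, column 2: row 5 has {1, 3, 4, 5} and column 2 has {1, 2, 3, 4, 5}, leaving only 6.
Row 5, column 5: row 5 has {1, 3, 4, 5, 6} and column 5 has {1, 3, 4, 5}, leaving only 2.
So row 5 reads: 5 6 3 1 2 4.

5 6 3 1 2 4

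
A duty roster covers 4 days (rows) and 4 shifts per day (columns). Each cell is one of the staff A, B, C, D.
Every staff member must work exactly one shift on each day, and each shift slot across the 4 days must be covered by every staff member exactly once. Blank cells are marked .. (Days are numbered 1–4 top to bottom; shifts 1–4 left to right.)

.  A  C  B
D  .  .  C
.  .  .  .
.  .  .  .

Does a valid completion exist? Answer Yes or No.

Day 1, shift 1: day 1 together with shift 1 already contain {A, B, C, D} — every symbol — so nothing can go there. The grid has no valid completion.

No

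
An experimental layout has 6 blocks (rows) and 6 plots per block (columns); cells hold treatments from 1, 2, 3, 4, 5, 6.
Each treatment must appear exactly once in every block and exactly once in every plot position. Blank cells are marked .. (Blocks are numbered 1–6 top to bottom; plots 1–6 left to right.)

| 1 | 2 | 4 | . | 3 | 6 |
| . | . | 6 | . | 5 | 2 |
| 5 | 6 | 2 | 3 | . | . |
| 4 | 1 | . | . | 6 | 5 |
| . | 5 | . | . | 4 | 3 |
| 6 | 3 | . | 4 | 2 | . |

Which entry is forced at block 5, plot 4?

Block 1, plot 4: block 1 has {1, 2, 3, 4, 6} and plot 4 has {3, 4}, leaving only 5.
Block 2, plot 1: block 2 has {2, 5, 6} and plot 1 has {1, 4, 5, 6}, leaving only 3.
Block 2, plot 2: block 2 has {2, 3, 5, 6} and plot 2 has {1, 2, 3, 5, 6}, leaving only 4.
Block 2, plot 4: block 2 has {2, 3, 4, 5, 6} and plot 4 has {3, 4, 5}, leaving only 1.
Block 3, plot 5: block 3 has {2, 3, 5, 6} and plot 5 has {2, 3, 4, 5, 6}, leaving only 1.
Block 3, plot 6: block 3 has {1, 2, 3, 5, 6} and plot 6 has {2, 3, 5, 6}, leaving only 4.
Block 4, plot 3: block 4 has {1, 4, 5, 6} and plot 3 has {2, 4, 6}, leaving only 3.
Block 4, plot 4: block 4 has {1, 3, 4, 5, 6} and plot 4 has {1, 3, 4, 5}, leaving only 2.
Block 5 already has {3, 4, 5} and plot 4 already has {1, 2, 3, 4, 5}, so block 5, plot 4 must be 6.

6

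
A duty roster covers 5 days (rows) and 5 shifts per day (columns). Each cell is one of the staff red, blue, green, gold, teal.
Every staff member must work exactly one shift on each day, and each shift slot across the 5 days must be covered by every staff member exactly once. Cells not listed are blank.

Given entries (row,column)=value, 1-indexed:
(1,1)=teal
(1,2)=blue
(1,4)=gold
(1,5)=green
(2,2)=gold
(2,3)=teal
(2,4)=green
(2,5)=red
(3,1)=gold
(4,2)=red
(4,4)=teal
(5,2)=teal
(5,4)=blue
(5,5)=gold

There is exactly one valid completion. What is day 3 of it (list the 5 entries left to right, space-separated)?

Day 3, shift 2: day 3 has {gold} and shift 2 has {red, blue, gold, teal}, leaving only green.
Day 3, shift 4: day 3 has {green, gold} and shift 4 has {blue, green, gold, teal}, leaving only red.
Day 3, shift 3: day 3 has {red, green, gold} and shift 3 has {teal}, leaving only blue.
Day 3, shift 5: day 3 has {red, blue, green, gold} and shift 5 has {red, green, gold}, leaving only teal.
So day 3 reads: gold green blue red teal.

gold green blue red teal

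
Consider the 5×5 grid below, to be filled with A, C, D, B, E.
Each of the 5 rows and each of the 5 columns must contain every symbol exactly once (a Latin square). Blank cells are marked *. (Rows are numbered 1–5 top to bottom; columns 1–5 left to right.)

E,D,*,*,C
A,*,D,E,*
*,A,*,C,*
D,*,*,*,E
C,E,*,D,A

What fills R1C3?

Row 2, column 5: row 2 has {A, D, E} and column 5 has {A, C, E}, leaving only B.
Row 2, column 2: row 2 has {A, D, B, E} and column 2 has {A, D, E}, leaving only C.
Row 3, column 1: row 3 has {A, C} and column 1 has {A, C, D, E}, leaving only B.
Row 3, column 3: row 3 has {A, C, B} and column 3 has {D}, leaving only E.
Row 3, column 5: row 3 has {A, C, B, E} and column 5 has {A, C, B, E}, leaving only D.
Row 4, column 2: row 4 has {D, E} and column 2 has {A, C, D, E}, leaving only B.
Row 4, column 4: row 4 has {D, B, E} and column 4 has {C, D, E}, leaving only A.
Row 1, column 4: row 1 has {C, D, E} and column 4 has {A, C, D, E}, leaving only B.
Row 1 already has {C, D, B, E} and column 3 already has {D, E}, so row 1, column 3 must be A.

A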